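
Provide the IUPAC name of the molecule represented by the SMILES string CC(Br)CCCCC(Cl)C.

2-bromo-7-chlorooctane

The longest carbon chain is 8 atoms: the parent is octane.
Number the chain so that the locant sets are identical either way, so the alphabetically earlier bromo substituent takes the lower locant (2 rather than 7).
That gives a bromo group at C-2; a chloro group at C-7.
The substituents are ordered alphabetically, ignoring any di-/tri- multipliers.
Putting it together: 2-bromo-7-chlorooctane.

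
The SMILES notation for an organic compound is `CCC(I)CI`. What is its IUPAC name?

1,2-diiodobutane

The longest continuous carbon chain has 4 atoms, so the parent hydride is butane.
Choose the numbering such that the substituent locant set {1,2} is lower than {3,4} at the first point of difference.
That gives iodo groups at C-1 and C-2.
Assembling the pieces gives 1,2-diiodobutane.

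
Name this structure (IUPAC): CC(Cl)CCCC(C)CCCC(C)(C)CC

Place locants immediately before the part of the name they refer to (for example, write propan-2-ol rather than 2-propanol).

2-chloro-6,10,10-trimethyldodecane

The longest continuous carbon chain has 12 atoms, so the parent hydride is dodecane.
Choose the numbering such that the substituent locant set {2,6,10,10} is lower than {3,3,7,11} at the first point of difference.
That gives a chloro group at C-2; methyl groups at C-6 and C-10 (×2).
Substituent prefixes are cited in alphabetical order (multiplying prefixes like di-/tri- are ignored for ordering).
Assembling the pieces gives 2-chloro-6,10,10-trimethyldodecane.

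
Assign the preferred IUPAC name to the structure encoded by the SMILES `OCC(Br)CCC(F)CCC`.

2-bromo-5-fluorooctan-1-ol

Counting along the main chain through the –OH group gives 8 carbons: the parent is octane.
An alcohol (–OH) is the principal characteristic group, giving the suffix -ol.
Number the chain so that numbering from this end puts the hydroxyl group at C-1 rather than C-8.
With this numbering: the hydroxyl at C-1; a bromo group at C-2; a fluoro group at C-5.
The substituents are ordered alphabetically, ignoring any di-/tri- multipliers.
Putting it together: 2-bromo-5-fluorooctan-1-ol.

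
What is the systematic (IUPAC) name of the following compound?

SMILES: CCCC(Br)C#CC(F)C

5-bromo-2-fluorooct-3-yne

Counting along the main chain through the multiple bond gives 8 carbons: the parent is octane.
A C≡C triple bond in the chain gives the infix -yne-.
Number the chain so that numbering from this end puts the triple bond at C-3 rather than C-5.
This places the triple bond between C-3 and C-4; a bromo group at C-5; a fluoro group at C-2.
The substituents are ordered alphabetically, ignoring any di-/tri- multipliers.
Putting it together: 5-bromo-2-fluorooct-3-yne.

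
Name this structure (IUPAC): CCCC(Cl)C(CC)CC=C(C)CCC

8-chloro-7-ethyl-4-methylundec-4-ene

The longest carbon chain that includes the multiple bond has 11 carbons, so the parent hydride is undecane.
The chain contains a C=C double bond, so the unsaturation ending is -ene.
Choose the numbering such that numbering from this end puts the double bond at C-4 rather than C-7.
That gives the double bond between C-4 and C-5; a chloro group at C-8; an ethyl group at C-7; a methyl group at C-4.
Substituent prefixes are cited in alphabetical order (multiplying prefixes like di-/tri- are ignored for ordering).
Assembling the pieces gives 8-chloro-7-ethyl-4-methylundec-4-ene.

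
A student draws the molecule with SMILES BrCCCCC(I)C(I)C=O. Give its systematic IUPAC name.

7-bromo-2,3-diiodoheptanal

The longest chain bearing the –CHO group is 7 carbons long (heptane).
The principal characteristic group is an aldehyde (terminal –CHO), named with the suffix -al.
Choose the numbering such that the aldehyde carbon is C-1 by definition.
That gives a bromo group at C-7; iodo groups at C-2 and C-3.
Prefixes are listed alphabetically: bromo, iodo.
The name is 7-bromo-2,3-diiodoheptanal.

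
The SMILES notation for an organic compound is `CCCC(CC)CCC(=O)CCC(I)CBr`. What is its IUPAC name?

The longest chain bearing the carbonyl is 11 carbons long (undecane).
The highest-priority functional group is a ketone (C=O on an internal carbon), so the name ends in -one.
Number the chain so that numbering from this end puts the carbonyl group at C-5 rather than C-7.
This places the carbonyl at C-5; a bromo group at C-1; an ethyl group at C-8; an iodo group at C-2.
Substituent prefixes are cited in alphabetical order (multiplying prefixes like di-/tri- are ignored for ordering).
Assembling the pieces gives 1-bromo-8-ethyl-2-iodoundecan-5-one.

1-bromo-8-ethyl-2-iodoundecan-5-one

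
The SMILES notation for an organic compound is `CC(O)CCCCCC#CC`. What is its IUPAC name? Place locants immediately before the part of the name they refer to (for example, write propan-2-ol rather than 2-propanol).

dec-8-yn-2-ol

Counting along the main chain through the –OH group and the multiple bond gives 10 carbons: the parent is decane.
The highest-priority functional group is an alcohol (–OH), so the name ends in -ol.
There is one C≡C triple bond, indicated by the ending -yne.
The numbering direction is chosen so that numbering from this end puts the hydroxyl group at C-2 rather than C-9.
This places the hydroxyl at C-2; the triple bond between C-8 and C-9.
The name is dec-8-yn-2-ol.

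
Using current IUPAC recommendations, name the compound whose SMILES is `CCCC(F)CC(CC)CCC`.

The longest carbon chain is 9 atoms: the parent is nonane.
The numbering direction is chosen so that the locant sets are identical either way, so the alphabetically earlier ethyl substituent takes the lower locant (4 rather than 6).
With this numbering: an ethyl group at C-4; a fluoro group at C-6.
Prefixes are listed alphabetically: ethyl, fluoro.
Putting it together: 4-ethyl-6-fluorononane.

4-ethyl-6-fluorononane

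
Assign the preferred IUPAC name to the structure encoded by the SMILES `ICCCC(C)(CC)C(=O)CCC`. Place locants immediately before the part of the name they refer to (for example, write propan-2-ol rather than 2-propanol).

The longest chain bearing the carbonyl is 8 carbons long (octane).
A ketone (C=O on an internal carbon) is the principal characteristic group, giving the suffix -one.
Number the chain so that numbering from this end puts the carbonyl group at C-4 rather than C-5.
That gives the carbonyl at C-4; an ethyl group at C-5; an iodo group at C-8; a methyl group at C-5.
Prefixes are listed alphabetically: ethyl, iodo, methyl.
Putting it together: 5-ethyl-8-iodo-5-methyloctan-4-one.

5-ethyl-8-iodo-5-methyloctan-4-one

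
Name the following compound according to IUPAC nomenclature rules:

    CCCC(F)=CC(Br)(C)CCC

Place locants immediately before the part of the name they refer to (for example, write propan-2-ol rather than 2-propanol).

6-bromo-4-fluoro-6-methylnon-4-ene

The longest chain bearing the multiple bond is 9 carbons long (nonane).
A C=C double bond in the chain gives the infix -ene-.
Choose the numbering such that numbering from this end puts the double bond at C-4 rather than C-5.
This places the double bond between C-4 and C-5; a bromo group at C-6; a fluoro group at C-4; a methyl group at C-6.
Prefixes are listed alphabetically: bromo, fluoro, methyl.
Putting it together: 6-bromo-4-fluoro-6-methylnon-4-ene.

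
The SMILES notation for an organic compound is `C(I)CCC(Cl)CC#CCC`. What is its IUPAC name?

6-chloro-9-iodonon-3-yne

The longest carbon chain that includes the multiple bond has 9 carbons, so the parent hydride is nonane.
A C≡C triple bond in the chain gives the infix -yne-.
Choose the numbering such that numbering from this end puts the triple bond at C-3 rather than C-6.
That gives the triple bond between C-3 and C-4; a chloro group at C-6; an iodo group at C-9.
The substituents are ordered alphabetically, ignoring any di-/tri- multipliers.
Putting it together: 6-chloro-9-iodonon-3-yne.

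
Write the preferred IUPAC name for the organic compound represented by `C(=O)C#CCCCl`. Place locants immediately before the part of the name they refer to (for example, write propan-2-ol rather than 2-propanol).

The longest chain bearing the –CHO group and the multiple bond is 5 carbons long (pentane).
The principal characteristic group is an aldehyde (terminal –CHO), named with the suffix -al.
The chain contains a C≡C triple bond, so the unsaturation ending is -yne.
Choose the numbering such that the aldehyde carbon is C-1 by definition.
This places the triple bond between C-2 and C-3; a chloro group at C-5.
The name is 5-chloropent-2-ynal.

5-chloropent-2-ynal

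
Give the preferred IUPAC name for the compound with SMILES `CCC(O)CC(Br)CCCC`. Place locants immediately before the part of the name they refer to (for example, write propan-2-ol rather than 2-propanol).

5-bromononan-3-ol

The longest chain bearing the –OH group is 9 carbons long (nonane).
An alcohol (–OH) is the principal characteristic group, giving the suffix -ol.
The numbering direction is chosen so that numbering from this end puts the hydroxyl group at C-3 rather than C-7.
With this numbering: the hydroxyl at C-3; a bromo group at C-5.
The name is 5-bromononan-3-ol.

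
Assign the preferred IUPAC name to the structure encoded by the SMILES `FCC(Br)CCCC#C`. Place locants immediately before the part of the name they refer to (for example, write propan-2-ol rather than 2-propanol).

6-bromo-7-fluorohept-1-yne

The longest carbon chain that includes the multiple bond has 7 carbons, so the parent hydride is heptane.
There is one C≡C triple bond, indicated by the ending -yne.
Number the chain so that numbering from this end puts the triple bond at C-1 rather than C-6.
That gives the triple bond between C-1 and C-2; a bromo group at C-6; a fluoro group at C-7.
Substituent prefixes are cited in alphabetical order (multiplying prefixes like di-/tri- are ignored for ordering).
The name is 6-bromo-7-fluorohept-1-yne.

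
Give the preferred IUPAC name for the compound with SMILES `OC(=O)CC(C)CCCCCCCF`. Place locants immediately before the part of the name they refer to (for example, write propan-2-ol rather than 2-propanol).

The longest carbon chain that includes the –COOH group has 10 carbons, so the parent hydride is decane.
The principal characteristic group is a carboxylic acid (terminal –COOH), named with the suffix -oic acid.
Choose the numbering such that the carboxylic acid carbon is C-1 by definition.
With this numbering: a fluoro group at C-10; a methyl group at C-3.
Prefixes are listed alphabetically: fluoro, methyl.
The name is 10-fluoro-3-methyldecanoic acid.

10-fluoro-3-methyldecanoic acid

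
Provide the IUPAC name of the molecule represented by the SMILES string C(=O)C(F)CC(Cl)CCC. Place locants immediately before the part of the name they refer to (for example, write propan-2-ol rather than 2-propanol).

4-chloro-2-fluoroheptanal

Counting along the main chain through the –CHO group gives 7 carbons: the parent is heptane.
An aldehyde (terminal –CHO) is the principal characteristic group, giving the suffix -al.
The numbering direction is chosen so that the aldehyde carbon is C-1 by definition.
This places a chloro group at C-4; a fluoro group at C-2.
Substituent prefixes are cited in alphabetical order (multiplying prefixes like di-/tri- are ignored for ordering).
Assembling the pieces gives 4-chloro-2-fluoroheptanal.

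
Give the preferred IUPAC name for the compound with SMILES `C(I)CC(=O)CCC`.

The longest chain bearing the carbonyl is 6 carbons long (hexane).
The principal characteristic group is a ketone (C=O on an internal carbon), named with the suffix -one.
The numbering direction is chosen so that numbering from this end puts the carbonyl group at C-3 rather than C-4.
That gives the carbonyl at C-3; an iodo group at C-1.
Putting it together: 1-iodohexan-3-one.

1-iodohexan-3-one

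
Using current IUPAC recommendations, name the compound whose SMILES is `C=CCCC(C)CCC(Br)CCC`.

8-bromo-5-methylundec-1-ene

Counting along the main chain through the multiple bond gives 11 carbons: the parent is undecane.
There is one C=C double bond, indicated by the ending -ene.
Choose the numbering such that numbering from this end puts the double bond at C-1 rather than C-10.
With this numbering: the double bond between C-1 and C-2; a bromo group at C-8; a methyl group at C-5.
Substituent prefixes are cited in alphabetical order (multiplying prefixes like di-/tri- are ignored for ordering).
Assembling the pieces gives 8-bromo-5-methylundec-1-ene.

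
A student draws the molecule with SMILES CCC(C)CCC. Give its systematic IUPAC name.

The longest carbon chain is 6 atoms: the parent is hexane.
Number the chain so that the substituent locant set {3} is lower than {4} at the first point of difference.
With this numbering: a methyl group at C-3.
Assembling the pieces gives 3-methylhexane.

3-methylhexane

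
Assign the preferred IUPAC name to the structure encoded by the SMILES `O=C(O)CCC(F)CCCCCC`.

4-fluorodecanoic acid

The longest carbon chain that includes the –COOH group has 10 carbons, so the parent hydride is decane.
The highest-priority functional group is a carboxylic acid (terminal –COOH), so the name ends in -oic acid.
Choose the numbering such that the carboxylic acid carbon is C-1 by definition.
That gives a fluoro group at C-4.
Putting it together: 4-fluorodecanoic acid.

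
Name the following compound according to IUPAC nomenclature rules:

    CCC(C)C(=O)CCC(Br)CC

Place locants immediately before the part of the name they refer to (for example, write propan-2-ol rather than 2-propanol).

Counting along the main chain through the carbonyl gives 9 carbons: the parent is nonane.
The highest-priority functional group is a ketone (C=O on an internal carbon), so the name ends in -one.
Number the chain so that numbering from this end puts the carbonyl group at C-4 rather than C-6.
With this numbering: the carbonyl at C-4; a bromo group at C-7; a methyl group at C-3.
Substituent prefixes are cited in alphabetical order (multiplying prefixes like di-/tri- are ignored for ordering).
The name is 7-bromo-3-methylnonan-4-one.

7-bromo-3-methylnonan-4-one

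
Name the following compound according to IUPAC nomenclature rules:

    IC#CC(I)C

Counting along the main chain through the multiple bond gives 4 carbons: the parent is butane.
The chain contains a C≡C triple bond, so the unsaturation ending is -yne.
Number the chain so that numbering from this end puts the triple bond at C-1 rather than C-3.
This places the triple bond between C-1 and C-2; iodo groups at C-1 and C-3.
Assembling the pieces gives 1,3-diiodobut-1-yne.

1,3-diiodobut-1-yne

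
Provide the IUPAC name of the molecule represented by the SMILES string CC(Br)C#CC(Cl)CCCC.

Counting along the main chain through the multiple bond gives 9 carbons: the parent is nonane.
The chain contains a C≡C triple bond, so the unsaturation ending is -yne.
Choose the numbering such that numbering from this end puts the triple bond at C-3 rather than C-6.
That gives the triple bond between C-3 and C-4; a bromo group at C-2; a chloro group at C-5.
Substituent prefixes are cited in alphabetical order (multiplying prefixes like di-/tri- are ignored for ordering).
Putting it together: 2-bromo-5-chloronon-3-yne.

2-bromo-5-chloronon-3-yne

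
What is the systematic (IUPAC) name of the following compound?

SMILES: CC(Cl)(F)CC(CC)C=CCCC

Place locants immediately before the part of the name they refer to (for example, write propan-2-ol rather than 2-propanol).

The longest chain bearing the multiple bond is 9 carbons long (nonane).
There is one C=C double bond, indicated by the ending -ene.
Choose the numbering such that numbering from this end puts the double bond at C-4 rather than C-5.
With this numbering: the double bond between C-4 and C-5; a chloro group at C-8; an ethyl group at C-6; a fluoro group at C-8.
Prefixes are listed alphabetically: chloro, ethyl, fluoro.
Assembling the pieces gives 8-chloro-6-ethyl-8-fluoronon-4-ene.

8-chloro-6-ethyl-8-fluoronon-4-ene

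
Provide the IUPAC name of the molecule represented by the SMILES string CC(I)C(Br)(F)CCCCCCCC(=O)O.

Counting along the main chain through the –COOH group gives 11 carbons: the parent is undecane.
The highest-priority functional group is a carboxylic acid (terminal –COOH), so the name ends in -oic acid.
Number the chain so that the carboxylic acid carbon is C-1 by definition.
This places a bromo group at C-9; a fluoro group at C-9; an iodo group at C-10.
The substituents are ordered alphabetically, ignoring any di-/tri- multipliers.
Assembling the pieces gives 9-bromo-9-fluoro-10-iodoundecanoic acid.

9-bromo-9-fluoro-10-iodoundecanoic acid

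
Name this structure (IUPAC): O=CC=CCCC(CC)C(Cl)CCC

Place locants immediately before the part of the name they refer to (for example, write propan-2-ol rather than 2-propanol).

Counting along the main chain through the –CHO group and the multiple bond gives 10 carbons: the parent is decane.
An aldehyde (terminal –CHO) is the principal characteristic group, giving the suffix -al.
A C=C double bond in the chain gives the infix -ene-.
Choose the numbering such that the aldehyde carbon is C-1 by definition.
That gives the double bond between C-2 and C-3; a chloro group at C-7; an ethyl group at C-6.
The substituents are ordered alphabetically, ignoring any di-/tri- multipliers.
Assembling the pieces gives 7-chloro-6-ethyldec-2-enal.

7-chloro-6-ethyldec-2-enal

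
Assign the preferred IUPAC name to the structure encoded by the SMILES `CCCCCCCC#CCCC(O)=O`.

The longest chain bearing the –COOH group and the multiple bond is 12 carbons long (dodecane).
A carboxylic acid (terminal –COOH) is the principal characteristic group, giving the suffix -oic acid.
There is one C≡C triple bond, indicated by the ending -yne.
Number the chain so that the carboxylic acid carbon is C-1 by definition.
This places the triple bond between C-4 and C-5.
Assembling the pieces gives dodec-4-ynoic acid.

dodec-4-ynoic acid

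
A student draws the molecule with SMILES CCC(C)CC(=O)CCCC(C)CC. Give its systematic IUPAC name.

3,9-dimethylundecan-5-one

Counting along the main chain through the carbonyl gives 11 carbons: the parent is undecane.
The principal characteristic group is a ketone (C=O on an internal carbon), named with the suffix -one.
Choose the numbering such that numbering from this end puts the carbonyl group at C-5 rather than C-7.
With this numbering: the carbonyl at C-5; methyl groups at C-3 and C-9.
The name is 3,9-dimethylundecan-5-one.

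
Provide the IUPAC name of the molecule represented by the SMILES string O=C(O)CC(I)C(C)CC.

The longest carbon chain that includes the –COOH group has 6 carbons, so the parent hydride is hexane.
A carboxylic acid (terminal –COOH) is the principal characteristic group, giving the suffix -oic acid.
The numbering direction is chosen so that the carboxylic acid carbon is C-1 by definition.
This places an iodo group at C-3; a methyl group at C-4.
Substituent prefixes are cited in alphabetical order (multiplying prefixes like di-/tri- are ignored for ordering).
Assembling the pieces gives 3-iodo-4-methylhexanoic acid.

3-iodo-4-methylhexanoic acid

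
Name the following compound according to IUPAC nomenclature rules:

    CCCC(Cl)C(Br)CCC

The longest carbon chain is 8 atoms: the parent is octane.
Number the chain so that the locant sets are identical either way, so the alphabetically earlier bromo substituent takes the lower locant (4 rather than 5).
With this numbering: a bromo group at C-4; a chloro group at C-5.
Substituent prefixes are cited in alphabetical order (multiplying prefixes like di-/tri- are ignored for ordering).
Assembling the pieces gives 4-bromo-5-chlorooctane.

4-bromo-5-chlorooctane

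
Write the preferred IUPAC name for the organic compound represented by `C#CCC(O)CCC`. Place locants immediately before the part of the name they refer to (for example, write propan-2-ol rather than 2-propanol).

hept-1-yn-4-ol

The longest carbon chain that includes the –OH group and the multiple bond has 7 carbons, so the parent hydride is heptane.
The principal characteristic group is an alcohol (–OH), named with the suffix -ol.
There is one C≡C triple bond, indicated by the ending -yne.
Number the chain so that numbering from this end puts the triple bond at C-1 rather than C-6.
With this numbering: the hydroxyl at C-4; the triple bond between C-1 and C-2.
The name is hept-1-yn-4-ol.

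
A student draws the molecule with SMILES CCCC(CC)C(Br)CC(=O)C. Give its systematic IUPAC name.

The longest chain bearing the carbonyl is 8 carbons long (octane).
The principal characteristic group is a ketone (C=O on an internal carbon), named with the suffix -one.
Number the chain so that numbering from this end puts the carbonyl group at C-2 rather than C-7.
That gives the carbonyl at C-2; a bromo group at C-4; an ethyl group at C-5.
The substituents are ordered alphabetically, ignoring any di-/tri- multipliers.
Assembling the pieces gives 4-bromo-5-ethyloctan-2-one.

4-bromo-5-ethyloctan-2-one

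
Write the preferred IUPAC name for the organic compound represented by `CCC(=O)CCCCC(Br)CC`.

The longest carbon chain that includes the carbonyl has 10 carbons, so the parent hydride is decane.
A ketone (C=O on an internal carbon) is the principal characteristic group, giving the suffix -one.
The numbering direction is chosen so that numbering from this end puts the carbonyl group at C-3 rather than C-8.
With this numbering: the carbonyl at C-3; a bromo group at C-8.
Putting it together: 8-bromodecan-3-one.

8-bromodecan-3-one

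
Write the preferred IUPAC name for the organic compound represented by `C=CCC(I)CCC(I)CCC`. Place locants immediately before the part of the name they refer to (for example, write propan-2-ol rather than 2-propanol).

The longest carbon chain that includes the multiple bond has 10 carbons, so the parent hydride is decane.
A C=C double bond in the chain gives the infix -ene-.
The numbering direction is chosen so that numbering from this end puts the double bond at C-1 rather than C-9.
That gives the double bond between C-1 and C-2; iodo groups at C-4 and C-7.
Assembling the pieces gives 4,7-diiododec-1-ene.

4,7-diiododec-1-ene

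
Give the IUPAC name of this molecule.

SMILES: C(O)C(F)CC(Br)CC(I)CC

Counting along the main chain through the –OH group gives 8 carbons: the parent is octane.
An alcohol (–OH) is the principal characteristic group, giving the suffix -ol.
The numbering direction is chosen so that numbering from this end puts the hydroxyl group at C-1 rather than C-8.
That gives the hydroxyl at C-1; a bromo group at C-4; a fluoro group at C-2; an iodo group at C-6.
Substituent prefixes are cited in alphabetical order (multiplying prefixes like di-/tri- are ignored for ordering).
Assembling the pieces gives 4-bromo-2-fluoro-6-iodooctan-1-ol.

4-bromo-2-fluoro-6-iodooctan-1-ol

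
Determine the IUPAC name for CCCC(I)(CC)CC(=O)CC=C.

6-ethyl-6-iodonon-1-en-4-one

The longest chain bearing the carbonyl and the multiple bond is 9 carbons long (nonane).
The highest-priority functional group is a ketone (C=O on an internal carbon), so the name ends in -one.
The chain contains a C=C double bond, so the unsaturation ending is -ene.
Choose the numbering such that numbering from this end puts the carbonyl group at C-4 rather than C-6.
With this numbering: the carbonyl at C-4; the double bond between C-1 and C-2; an ethyl group at C-6; an iodo group at C-6.
Substituent prefixes are cited in alphabetical order (multiplying prefixes like di-/tri- are ignored for ordering).
The name is 6-ethyl-6-iodonon-1-en-4-one.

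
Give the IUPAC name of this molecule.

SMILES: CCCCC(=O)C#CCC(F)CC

The longest carbon chain that includes the carbonyl and the multiple bond has 11 carbons, so the parent hydride is undecane.
The principal characteristic group is a ketone (C=O on an internal carbon), named with the suffix -one.
A C≡C triple bond in the chain gives the infix -yne-.
Choose the numbering such that numbering from this end puts the carbonyl group at C-5 rather than C-7.
This places the carbonyl at C-5; the triple bond between C-6 and C-7; a fluoro group at C-9.
Assembling the pieces gives 9-fluoroundec-6-yn-5-one.

9-fluoroundec-6-yn-5-one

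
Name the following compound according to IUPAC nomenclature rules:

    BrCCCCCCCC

1-bromooctane

The parent chain contains 8 carbons (octane).
The numbering direction is chosen so that the substituent locant set {1} is lower than {8} at the first point of difference.
With this numbering: a bromo group at C-1.
The name is 1-bromooctane.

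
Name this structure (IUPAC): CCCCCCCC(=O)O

octanoic acid

The longest carbon chain that includes the –COOH group has 8 carbons, so the parent hydride is octane.
The highest-priority functional group is a carboxylic acid (terminal –COOH), so the name ends in -oic acid.
Number the chain so that the carboxylic acid carbon is C-1 by definition.
Putting it together: octanoic acid.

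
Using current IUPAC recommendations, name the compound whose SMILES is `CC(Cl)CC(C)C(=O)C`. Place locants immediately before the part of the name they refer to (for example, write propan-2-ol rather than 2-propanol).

Counting along the main chain through the carbonyl gives 6 carbons: the parent is hexane.
The highest-priority functional group is a ketone (C=O on an internal carbon), so the name ends in -one.
Choose the numbering such that numbering from this end puts the carbonyl group at C-2 rather than C-5.
That gives the carbonyl at C-2; a chloro group at C-5; a methyl group at C-3.
Prefixes are listed alphabetically: chloro, methyl.
The name is 5-chloro-3-methylhexan-2-one.

5-chloro-3-methylhexan-2-one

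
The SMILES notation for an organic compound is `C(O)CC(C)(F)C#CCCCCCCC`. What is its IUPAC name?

3-fluoro-3-methyldodec-4-yn-1-ol

Counting along the main chain through the –OH group and the multiple bond gives 12 carbons: the parent is dodecane.
The highest-priority functional group is an alcohol (–OH), so the name ends in -ol.
The chain contains a C≡C triple bond, so the unsaturation ending is -yne.
Choose the numbering such that numbering from this end puts the hydroxyl group at C-1 rather than C-12.
This places the hydroxyl at C-1; the triple bond between C-4 and C-5; a fluoro group at C-3; a methyl group at C-3.
Prefixes are listed alphabetically: fluoro, methyl.
Assembling the pieces gives 3-fluoro-3-methyldodec-4-yn-1-ol.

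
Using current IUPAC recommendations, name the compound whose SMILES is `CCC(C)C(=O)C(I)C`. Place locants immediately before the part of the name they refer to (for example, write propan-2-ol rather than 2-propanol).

Counting along the main chain through the carbonyl gives 6 carbons: the parent is hexane.
A ketone (C=O on an internal carbon) is the principal characteristic group, giving the suffix -one.
The numbering direction is chosen so that numbering from this end puts the carbonyl group at C-3 rather than C-4.
That gives the carbonyl at C-3; an iodo group at C-2; a methyl group at C-4.
The substituents are ordered alphabetically, ignoring any di-/tri- multipliers.
Putting it together: 2-iodo-4-methylhexan-3-one.

2-iodo-4-methylhexan-3-one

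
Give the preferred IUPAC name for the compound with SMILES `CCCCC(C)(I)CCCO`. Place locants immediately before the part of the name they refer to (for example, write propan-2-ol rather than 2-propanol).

The longest carbon chain that includes the –OH group has 8 carbons, so the parent hydride is octane.
The principal characteristic group is an alcohol (–OH), named with the suffix -ol.
Number the chain so that numbering from this end puts the hydroxyl group at C-1 rather than C-8.
That gives the hydroxyl at C-1; an iodo group at C-4; a methyl group at C-4.
Substituent prefixes are cited in alphabetical order (multiplying prefixes like di-/tri- are ignored for ordering).
Putting it together: 4-iodo-4-methyloctan-1-ol.

4-iodo-4-methyloctan-1-ol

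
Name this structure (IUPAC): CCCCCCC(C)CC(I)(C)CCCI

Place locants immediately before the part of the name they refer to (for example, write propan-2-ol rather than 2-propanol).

The longest continuous carbon chain has 12 atoms, so the parent hydride is dodecane.
Number the chain so that the substituent locant set {1,4,4,6} is lower than {7,9,9,12} at the first point of difference.
That gives iodo groups at C-1 and C-4; methyl groups at C-4 and C-6.
Prefixes are listed alphabetically: iodo, methyl.
Putting it together: 1,4-diiodo-4,6-dimethyldodecane.

1,4-diiodo-4,6-dimethyldodecane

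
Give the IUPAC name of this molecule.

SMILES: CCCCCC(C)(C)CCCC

5,5-dimethyldecane

The parent chain contains 10 carbons (decane).
Choose the numbering such that the substituent locant set {5,5} is lower than {6,6} at the first point of difference.
With this numbering: two methyl groups at C-5.
Putting it together: 5,5-dimethyldecane.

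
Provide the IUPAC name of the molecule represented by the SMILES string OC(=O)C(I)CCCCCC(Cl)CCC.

8-chloro-2-iodoundecanoic acid

The longest carbon chain that includes the –COOH group has 11 carbons, so the parent hydride is undecane.
The highest-priority functional group is a carboxylic acid (terminal –COOH), so the name ends in -oic acid.
Choose the numbering such that the carboxylic acid carbon is C-1 by definition.
This places a chloro group at C-8; an iodo group at C-2.
The substituents are ordered alphabetically, ignoring any di-/tri- multipliers.
Putting it together: 8-chloro-2-iodoundecanoic acid.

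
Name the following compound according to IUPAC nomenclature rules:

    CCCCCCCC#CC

dec-2-yne

The longest chain bearing the multiple bond is 10 carbons long (decane).
The chain contains a C≡C triple bond, so the unsaturation ending is -yne.
Choose the numbering such that numbering from this end puts the triple bond at C-2 rather than C-8.
That gives the triple bond between C-2 and C-3.
The name is dec-2-yne.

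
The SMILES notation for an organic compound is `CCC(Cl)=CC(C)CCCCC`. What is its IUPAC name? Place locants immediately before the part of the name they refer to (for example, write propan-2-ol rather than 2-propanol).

3-chloro-5-methyldec-3-ene

The longest carbon chain that includes the multiple bond has 10 carbons, so the parent hydride is decane.
A C=C double bond in the chain gives the infix -ene-.
Number the chain so that numbering from this end puts the double bond at C-3 rather than C-7.
This places the double bond between C-3 and C-4; a chloro group at C-3; a methyl group at C-5.
The substituents are ordered alphabetically, ignoring any di-/tri- multipliers.
Putting it together: 3-chloro-5-methyldec-3-ene.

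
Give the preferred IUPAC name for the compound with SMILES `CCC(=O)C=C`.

The longest carbon chain that includes the carbonyl and the multiple bond has 5 carbons, so the parent hydride is pentane.
The principal characteristic group is a ketone (C=O on an internal carbon), named with the suffix -one.
A C=C double bond in the chain gives the infix -ene-.
Choose the numbering such that numbering from this end puts the double bond at C-1 rather than C-4.
This places the carbonyl at C-3; the double bond between C-1 and C-2.
The name is pent-1-en-3-one.

pent-1-en-3-one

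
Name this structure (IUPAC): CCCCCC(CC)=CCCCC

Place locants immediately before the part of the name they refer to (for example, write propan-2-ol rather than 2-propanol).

6-ethylundec-5-ene

The longest carbon chain that includes the multiple bond has 11 carbons, so the parent hydride is undecane.
The chain contains a C=C double bond, so the unsaturation ending is -ene.
Number the chain so that numbering from this end puts the double bond at C-5 rather than C-6.
That gives the double bond between C-5 and C-6; an ethyl group at C-6.
Putting it together: 6-ethylundec-5-ene.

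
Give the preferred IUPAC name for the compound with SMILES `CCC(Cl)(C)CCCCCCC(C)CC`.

The longest continuous carbon chain has 12 atoms, so the parent hydride is dodecane.
Choose the numbering such that the substituent locant set {3,3,10} is lower than {3,10,10} at the first point of difference.
This places a chloro group at C-3; methyl groups at C-3 and C-10.
The substituents are ordered alphabetically, ignoring any di-/tri- multipliers.
The name is 3-chloro-3,10-dimethyldodecane.

3-chloro-3,10-dimethyldodecane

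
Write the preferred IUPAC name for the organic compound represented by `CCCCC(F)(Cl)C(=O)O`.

Counting along the main chain through the –COOH group gives 6 carbons: the parent is hexane.
A carboxylic acid (terminal –COOH) is the principal characteristic group, giving the suffix -oic acid.
The numbering direction is chosen so that the carboxylic acid carbon is C-1 by definition.
That gives a chloro group at C-2; a fluoro group at C-2.
The substituents are ordered alphabetically, ignoring any di-/tri- multipliers.
The name is 2-chloro-2-fluorohexanoic acid.

2-chloro-2-fluorohexanoic acid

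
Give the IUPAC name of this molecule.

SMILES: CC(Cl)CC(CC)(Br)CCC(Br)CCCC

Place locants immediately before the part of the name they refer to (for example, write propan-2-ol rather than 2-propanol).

The parent chain contains 11 carbons (undecane).
Choose the numbering such that the substituent locant set {2,4,4,7} is lower than {5,8,8,10} at the first point of difference.
This places bromo groups at C-4 and C-7; a chloro group at C-2; an ethyl group at C-4.
Prefixes are listed alphabetically: bromo, chloro, ethyl.
The name is 4,7-dibromo-2-chloro-4-ethylundecane.

4,7-dibromo-2-chloro-4-ethylundecane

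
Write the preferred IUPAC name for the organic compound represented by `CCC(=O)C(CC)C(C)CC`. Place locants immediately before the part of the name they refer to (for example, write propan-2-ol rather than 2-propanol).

The longest chain bearing the carbonyl is 7 carbons long (heptane).
A ketone (C=O on an internal carbon) is the principal characteristic group, giving the suffix -one.
The numbering direction is chosen so that numbering from this end puts the carbonyl group at C-3 rather than C-5.
This places the carbonyl at C-3; an ethyl group at C-4; a methyl group at C-5.
Prefixes are listed alphabetically: ethyl, methyl.
Putting it together: 4-ethyl-5-methylheptan-3-one.

4-ethyl-5-methylheptan-3-one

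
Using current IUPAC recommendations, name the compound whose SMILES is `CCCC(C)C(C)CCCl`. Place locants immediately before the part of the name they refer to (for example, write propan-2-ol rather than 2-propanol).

The parent chain contains 7 carbons (heptane).
Choose the numbering such that the substituent locant set {1,3,4} is lower than {4,5,7} at the first point of difference.
That gives a chloro group at C-1; methyl groups at C-3 and C-4.
The substituents are ordered alphabetically, ignoring any di-/tri- multipliers.
Putting it together: 1-chloro-3,4-dimethylheptane.

1-chloro-3,4-dimethylheptane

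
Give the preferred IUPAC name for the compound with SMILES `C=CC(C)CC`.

3-methylpent-1-ene

The longest carbon chain that includes the multiple bond has 5 carbons, so the parent hydride is pentane.
There is one C=C double bond, indicated by the ending -ene.
The numbering direction is chosen so that numbering from this end puts the double bond at C-1 rather than C-4.
That gives the double bond between C-1 and C-2; a methyl group at C-3.
The name is 3-methylpent-1-ene.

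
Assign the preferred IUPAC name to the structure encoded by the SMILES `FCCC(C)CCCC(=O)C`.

The longest chain bearing the carbonyl is 8 carbons long (octane).
The highest-priority functional group is a ketone (C=O on an internal carbon), so the name ends in -one.
Choose the numbering such that numbering from this end puts the carbonyl group at C-2 rather than C-7.
This places the carbonyl at C-2; a fluoro group at C-8; a methyl group at C-6.
Prefixes are listed alphabetically: fluoro, methyl.
Putting it together: 8-fluoro-6-methyloctan-2-one.

8-fluoro-6-methyloctan-2-one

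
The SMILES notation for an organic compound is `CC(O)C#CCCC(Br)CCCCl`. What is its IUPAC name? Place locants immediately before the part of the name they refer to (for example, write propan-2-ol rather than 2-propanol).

Counting along the main chain through the –OH group and the multiple bond gives 10 carbons: the parent is decane.
The principal characteristic group is an alcohol (–OH), named with the suffix -ol.
The chain contains a C≡C triple bond, so the unsaturation ending is -yne.
Choose the numbering such that numbering from this end puts the hydroxyl group at C-2 rather than C-9.
That gives the hydroxyl at C-2; the triple bond between C-3 and C-4; a bromo group at C-7; a chloro group at C-10.
Prefixes are listed alphabetically: bromo, chloro.
The name is 7-bromo-10-chlorodec-3-yn-2-ol.

7-bromo-10-chlorodec-3-yn-2-ol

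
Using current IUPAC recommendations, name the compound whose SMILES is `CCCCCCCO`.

Counting along the main chain through the –OH group gives 7 carbons: the parent is heptane.
The highest-priority functional group is an alcohol (–OH), so the name ends in -ol.
The numbering direction is chosen so that numbering from this end puts the hydroxyl group at C-1 rather than C-7.
With this numbering: the hydroxyl at C-1.
The name is heptan-1-ol.

heptan-1-ol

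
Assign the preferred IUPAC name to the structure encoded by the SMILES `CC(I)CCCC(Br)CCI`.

3-bromo-1,7-diiodooctane

The parent chain contains 8 carbons (octane).
The numbering direction is chosen so that the substituent locant set {1,3,7} is lower than {2,6,8} at the first point of difference.
This places a bromo group at C-3; iodo groups at C-1 and C-7.
Substituent prefixes are cited in alphabetical order (multiplying prefixes like di-/tri- are ignored for ordering).
Assembling the pieces gives 3-bromo-1,7-diiodooctane.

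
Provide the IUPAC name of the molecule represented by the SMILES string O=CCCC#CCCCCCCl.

Counting along the main chain through the –CHO group and the multiple bond gives 10 carbons: the parent is decane.
The highest-priority functional group is an aldehyde (terminal –CHO), so the name ends in -al.
A C≡C triple bond in the chain gives the infix -yne-.
The numbering direction is chosen so that the aldehyde carbon is C-1 by definition.
This places the triple bond between C-4 and C-5; a chloro group at C-10.
Putting it together: 10-chlorodec-4-ynal.

10-chlorodec-4-ynal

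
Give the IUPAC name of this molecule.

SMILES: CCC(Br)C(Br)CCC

The parent chain contains 7 carbons (heptane).
Choose the numbering such that the substituent locant set {3,4} is lower than {4,5} at the first point of difference.
With this numbering: bromo groups at C-3 and C-4.
Assembling the pieces gives 3,4-dibromoheptane.

3,4-dibromoheptane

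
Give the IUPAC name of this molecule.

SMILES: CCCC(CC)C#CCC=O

5-ethyloct-3-ynal

The longest carbon chain that includes the –CHO group and the multiple bond has 8 carbons, so the parent hydride is octane.
The principal characteristic group is an aldehyde (terminal –CHO), named with the suffix -al.
There is one C≡C triple bond, indicated by the ending -yne.
Number the chain so that the aldehyde carbon is C-1 by definition.
This places the triple bond between C-3 and C-4; an ethyl group at C-5.
Assembling the pieces gives 5-ethyloct-3-ynal.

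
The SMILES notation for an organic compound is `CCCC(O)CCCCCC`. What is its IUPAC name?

decan-4-ol

The longest carbon chain that includes the –OH group has 10 carbons, so the parent hydride is decane.
An alcohol (–OH) is the principal characteristic group, giving the suffix -ol.
Number the chain so that numbering from this end puts the hydroxyl group at C-4 rather than C-7.
With this numbering: the hydroxyl at C-4.
Putting it together: decan-4-ol.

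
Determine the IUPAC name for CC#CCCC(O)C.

The longest chain bearing the –OH group and the multiple bond is 7 carbons long (heptane).
An alcohol (–OH) is the principal characteristic group, giving the suffix -ol.
A C≡C triple bond in the chain gives the infix -yne-.
The numbering direction is chosen so that numbering from this end puts the hydroxyl group at C-2 rather than C-6.
This places the hydroxyl at C-2; the triple bond between C-5 and C-6.
Putting it together: hept-5-yn-2-ol.

hept-5-yn-2-ol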